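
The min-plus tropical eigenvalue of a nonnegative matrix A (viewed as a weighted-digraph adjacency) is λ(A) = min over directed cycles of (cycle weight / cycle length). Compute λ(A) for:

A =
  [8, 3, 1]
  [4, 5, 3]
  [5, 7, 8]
λ(A) = 3

Enumerate directed cycles and compute their means (weight / length). Sample:
  cycle 0 → 0: weight = 8, length = 1, mean = 8/1 ≈ 8.000
  cycle 1 → 1: weight = 5, length = 1, mean = 5/1 ≈ 5.000
  cycle 2 → 2: weight = 8, length = 1, mean = 8/1 ≈ 8.000
  cycle 0 → 1 → 0: weight = 7, length = 2, mean = 7/2 ≈ 3.500
  cycle 0 → 2 → 0: weight = 6, length = 2, mean = 6/2 ≈ 3.000
  cycle 1 → 0 → 1: weight = 7, length = 2, mean = 7/2 ≈ 3.500
Minimum mean = 3.000, attained e.g. along the cycle 0 → 2 → 0 with weight 6 and length 2. So λ(A) = 6/2 = 3.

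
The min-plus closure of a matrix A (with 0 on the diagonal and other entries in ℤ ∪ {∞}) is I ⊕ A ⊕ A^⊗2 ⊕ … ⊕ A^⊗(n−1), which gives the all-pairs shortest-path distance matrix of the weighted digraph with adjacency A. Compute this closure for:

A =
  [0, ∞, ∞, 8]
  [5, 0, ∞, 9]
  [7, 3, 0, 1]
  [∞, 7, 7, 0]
Closure =
  [0, 15, 15, 8]
  [5, 0, 16, 9]
  [7, 3, 0, 1]
  [12, 7, 7, 0]

This is the Floyd-Warshall all-pairs shortest-path computation. For each intermediate vertex k = 0, 1, …, 3, update dist[i][j] ← min(dist[i][j], dist[i][k] + dist[k][j]). The final matrix gives, for each (i, j), the minimum total weight of any directed path from i to j (possibly empty when i = j).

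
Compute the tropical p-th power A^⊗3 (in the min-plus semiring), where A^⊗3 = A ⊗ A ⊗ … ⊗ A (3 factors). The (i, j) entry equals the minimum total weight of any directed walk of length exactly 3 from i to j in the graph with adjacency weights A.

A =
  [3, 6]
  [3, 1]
A^⊗3 =
  [9, 8]
  [5, 3]

Each entry (A^⊗3)_ij equals the minimum over all length-3 walks i = v_0 → v_1 → … → v_3 = j of Σ_t A[v_t][v_{t+1}]. For example, for (i, j) = (0, 1) we minimise over 4 possible intermediate vertex sequences; the minimum is 8, attained along the walk 0 → 1 → 1 → 1.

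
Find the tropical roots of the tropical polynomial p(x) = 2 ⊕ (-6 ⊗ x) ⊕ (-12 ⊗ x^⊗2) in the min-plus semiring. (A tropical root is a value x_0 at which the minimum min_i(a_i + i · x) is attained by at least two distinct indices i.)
Roots: {6, 8}

Each tropical root is a break point of the lower envelope of the lines y = a_i + i · x (there are 3 lines, with slopes 0, 1, ..., 2). Only the lines that attain the minimum somewhere contribute to roots; other lines are dominated. Here the surviving (envelope) indices are i = 2, i = 1, i = 0.
Intersections between consecutive envelope lines give the roots: for adjacent envelope indices i < j the intersection is x = (a_i − a_j) / (j − i). Reading off the sorted break points: {6, 8}.
Verification: at each break x_0, at least two indices attain the minimum of min_i(a_i + i · x_0).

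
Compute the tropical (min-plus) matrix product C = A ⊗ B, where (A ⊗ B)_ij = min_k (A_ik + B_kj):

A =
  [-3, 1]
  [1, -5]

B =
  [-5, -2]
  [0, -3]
A ⊗ B =
  [-8, -5]
  [-5, -8]

Apply the min-plus product entry-by-entry:
  C[0][0] = min over k of (A[0][0] + B[0][0] = -3 + -5 = -8, A[0][1] + B[1][0] = 1 + 0 = 1) = -8 (attained at k = 0)
  C[0][1] = min over k of (A[0][0] + B[0][1] = -3 + -2 = -5, A[0][1] + B[1][1] = 1 + -3 = -2) = -5 (attained at k = 0)
  C[1][0] = min over k of (A[1][0] + B[0][0] = 1 + -5 = -4, A[1][1] + B[1][0] = -5 + 0 = -5) = -5 (attained at k = 1)
  C[1][1] = min over k of (A[1][0] + B[0][1] = 1 + -2 = -1, A[1][1] + B[1][1] = -5 + -3 = -8) = -8 (attained at k = 1)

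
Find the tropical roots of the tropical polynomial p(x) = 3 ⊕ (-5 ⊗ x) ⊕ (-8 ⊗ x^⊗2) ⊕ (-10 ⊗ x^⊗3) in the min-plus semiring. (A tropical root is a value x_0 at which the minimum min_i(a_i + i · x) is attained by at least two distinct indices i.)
Roots: {2, 3, 8}

Each tropical root is a break point of the lower envelope of the lines y = a_i + i · x (there are 4 lines, with slopes 0, 1, ..., 3). Only the lines that attain the minimum somewhere contribute to roots; other lines are dominated. Here the surviving (envelope) indices are i = 3, i = 2, i = 1, i = 0.
Intersections between consecutive envelope lines give the roots: for adjacent envelope indices i < j the intersection is x = (a_i − a_j) / (j − i). Reading off the sorted break points: {2, 3, 8}.
Verification: at each break x_0, at least two indices attain the minimum of min_i(a_i + i · x_0).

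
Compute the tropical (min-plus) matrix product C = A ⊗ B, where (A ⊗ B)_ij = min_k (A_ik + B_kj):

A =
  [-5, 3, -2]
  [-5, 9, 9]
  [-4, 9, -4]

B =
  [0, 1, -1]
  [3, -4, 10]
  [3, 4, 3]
A ⊗ B =
  [-5, -4, -6]
  [-5, -4, -6]
  [-4, -3, -5]

Apply the min-plus product entry-by-entry:
  C[0][0] = min over k of (A[0][0] + B[0][0] = -5 + 0 = -5, A[0][1] + B[1][0] = 3 + 3 = 6, A[0][2] + B[2][0] = -2 + 3 = 1) = -5 (attained at k = 0)
  C[0][1] = min over k of (A[0][0] + B[0][1] = -5 + 1 = -4, A[0][1] + B[1][1] = 3 + -4 = -1, A[0][2] + B[2][1] = -2 + 4 = 2) = -4 (attained at k = 0)
  C[0][2] = min over k of (A[0][0] + B[0][2] = -5 + -1 = -6, A[0][1] + B[1][2] = 3 + 10 = 13, A[0][2] + B[2][2] = -2 + 3 = 1) = -6 (attained at k = 0)
  C[1][0] = min over k of (A[1][0] + B[0][0] = -5 + 0 = -5, A[1][1] + B[1][0] = 9 + 3 = 12, A[1][2] + B[2][0] = 9 + 3 = 12) = -5 (attained at k = 0)
  C[1][1] = min over k of (A[1][0] + B[0][1] = -5 + 1 = -4, A[1][1] + B[1][1] = 9 + -4 = 5, A[1][2] + B[2][1] = 9 + 4 = 13) = -4 (attained at k = 0)
  C[1][2] = min over k of (A[1][0] + B[0][2] = -5 + -1 = -6, A[1][1] + B[1][2] = 9 + 10 = 19, A[1][2] + B[2][2] = 9 + 3 = 12) = -6 (attained at k = 0)
  C[2][0] = min over k of (A[2][0] + B[0][0] = -4 + 0 = -4, A[2][1] + B[1][0] = 9 + 3 = 12, A[2][2] + B[2][0] = -4 + 3 = -1) = -4 (attained at k = 0)
  C[2][1] = min over k of (A[2][0] + B[0][1] = -4 + 1 = -3, A[2][1] + B[1][1] = 9 + -4 = 5, A[2][2] + B[2][1] = -4 + 4 = 0) = -3 (attained at k = 0)
  C[2][2] = min over k of (A[2][0] + B[0][2] = -4 + -1 = -5, A[2][1] + B[1][2] = 9 + 10 = 19, A[2][2] + B[2][2] = -4 + 3 = -1) = -5 (attained at k = 0)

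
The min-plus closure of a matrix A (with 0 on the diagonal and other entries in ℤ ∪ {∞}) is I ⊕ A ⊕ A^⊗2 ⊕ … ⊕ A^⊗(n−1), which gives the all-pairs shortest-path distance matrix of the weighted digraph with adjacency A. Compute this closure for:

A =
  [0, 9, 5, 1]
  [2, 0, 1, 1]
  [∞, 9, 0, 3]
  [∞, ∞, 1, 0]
Closure =
  [0, 9, 2, 1]
  [2, 0, 1, 1]
  [11, 9, 0, 3]
  [12, 10, 1, 0]

This is the Floyd-Warshall all-pairs shortest-path computation. For each intermediate vertex k = 0, 1, …, 3, update dist[i][j] ← min(dist[i][j], dist[i][k] + dist[k][j]). The final matrix gives, for each (i, j), the minimum total weight of any directed path from i to j (possibly empty when i = j).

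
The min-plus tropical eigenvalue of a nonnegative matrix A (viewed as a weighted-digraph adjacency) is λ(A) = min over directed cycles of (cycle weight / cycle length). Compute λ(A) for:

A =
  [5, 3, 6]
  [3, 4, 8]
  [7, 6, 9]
λ(A) = 3

Enumerate directed cycles and compute their means (weight / length). Sample:
  cycle 0 → 0: weight = 5, length = 1, mean = 5/1 ≈ 5.000
  cycle 1 → 1: weight = 4, length = 1, mean = 4/1 ≈ 4.000
  cycle 2 → 2: weight = 9, length = 1, mean = 9/1 ≈ 9.000
  cycle 0 → 1 → 0: weight = 6, length = 2, mean = 6/2 ≈ 3.000
  cycle 0 → 2 → 0: weight = 13, length = 2, mean = 13/2 ≈ 6.500
  cycle 1 → 0 → 1: weight = 6, length = 2, mean = 6/2 ≈ 3.000
Minimum mean = 3.000, attained e.g. along the cycle 0 → 1 → 0 with weight 6 and length 2. So λ(A) = 6/2 = 3.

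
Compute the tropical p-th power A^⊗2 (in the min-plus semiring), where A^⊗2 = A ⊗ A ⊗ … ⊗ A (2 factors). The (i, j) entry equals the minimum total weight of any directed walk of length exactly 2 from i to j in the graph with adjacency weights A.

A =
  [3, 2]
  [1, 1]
A^⊗2 =
  [3, 3]
  [2, 2]

Each entry (A^⊗2)_ij equals the minimum over all length-2 walks i = v_0 → v_1 → … → v_2 = j of Σ_t A[v_t][v_{t+1}]. For example, for (i, j) = (0, 1) we minimise over 2 possible intermediate vertex sequences; the minimum is 3, attained along the walk 0 → 1 → 1.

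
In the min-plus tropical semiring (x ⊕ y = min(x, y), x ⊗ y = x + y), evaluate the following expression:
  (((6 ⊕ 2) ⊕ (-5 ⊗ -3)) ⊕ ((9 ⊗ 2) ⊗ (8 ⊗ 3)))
(((6 ⊕ 2) ⊕ (-5 ⊗ -3)) ⊕ ((9 ⊗ 2) ⊗ (8 ⊗ 3))) = -8

Expand innermost to outermost. Recall ⊕ takes the minimum of its arguments and ⊗ takes their sum. Working out the expression (((6 ⊕ 2) ⊕ (-5 ⊗ -3)) ⊕ ((9 ⊗ 2) ⊗ (8 ⊗ 3))) gives -8.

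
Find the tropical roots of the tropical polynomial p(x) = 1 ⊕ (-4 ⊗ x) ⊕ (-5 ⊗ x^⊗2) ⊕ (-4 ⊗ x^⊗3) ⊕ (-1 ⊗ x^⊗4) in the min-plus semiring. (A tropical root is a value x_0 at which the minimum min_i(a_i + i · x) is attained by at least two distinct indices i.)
Roots: {-3, -1, 1, 5}

Each tropical root is a break point of the lower envelope of the lines y = a_i + i · x (there are 5 lines, with slopes 0, 1, ..., 4). Only the lines that attain the minimum somewhere contribute to roots; other lines are dominated. Here the surviving (envelope) indices are i = 4, i = 3, i = 2, i = 1, i = 0.
Intersections between consecutive envelope lines give the roots: for adjacent envelope indices i < j the intersection is x = (a_i − a_j) / (j − i). Reading off the sorted break points: {-3, -1, 1, 5}.
Verification: at each break x_0, at least two indices attain the minimum of min_i(a_i + i · x_0).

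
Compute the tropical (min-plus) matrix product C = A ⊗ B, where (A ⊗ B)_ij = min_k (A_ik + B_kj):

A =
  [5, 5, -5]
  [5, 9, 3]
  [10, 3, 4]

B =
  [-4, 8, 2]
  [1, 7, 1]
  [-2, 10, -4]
A ⊗ B =
  [-7, 5, -9]
  [1, 13, -1]
  [2, 10, 0]

Apply the min-plus product entry-by-entry:
  C[0][0] = min over k of (A[0][0] + B[0][0] = 5 + -4 = 1, A[0][1] + B[1][0] = 5 + 1 = 6, A[0][2] + B[2][0] = -5 + -2 = -7) = -7 (attained at k = 2)
  C[0][1] = min over k of (A[0][0] + B[0][1] = 5 + 8 = 13, A[0][1] + B[1][1] = 5 + 7 = 12, A[0][2] + B[2][1] = -5 + 10 = 5) = 5 (attained at k = 2)
  C[0][2] = min over k of (A[0][0] + B[0][2] = 5 + 2 = 7, A[0][1] + B[1][2] = 5 + 1 = 6, A[0][2] + B[2][2] = -5 + -4 = -9) = -9 (attained at k = 2)
  C[1][0] = min over k of (A[1][0] + B[0][0] = 5 + -4 = 1, A[1][1] + B[1][0] = 9 + 1 = 10, A[1][2] + B[2][0] = 3 + -2 = 1) = 1 (attained at k = 0)
  C[1][1] = min over k of (A[1][0] + B[0][1] = 5 + 8 = 13, A[1][1] + B[1][1] = 9 + 7 = 16, A[1][2] + B[2][1] = 3 + 10 = 13) = 13 (attained at k = 0)
  C[1][2] = min over k of (A[1][0] + B[0][2] = 5 + 2 = 7, A[1][1] + B[1][2] = 9 + 1 = 10, A[1][2] + B[2][2] = 3 + -4 = -1) = -1 (attained at k = 2)
  C[2][0] = min over k of (A[2][0] + B[0][0] = 10 + -4 = 6, A[2][1] + B[1][0] = 3 + 1 = 4, A[2][2] + B[2][0] = 4 + -2 = 2) = 2 (attained at k = 2)
  C[2][1] = min over k of (A[2][0] + B[0][1] = 10 + 8 = 18, A[2][1] + B[1][1] = 3 + 7 = 10, A[2][2] + B[2][1] = 4 + 10 = 14) = 10 (attained at k = 1)
  C[2][2] = min over k of (A[2][0] + B[0][2] = 10 + 2 = 12, A[2][1] + B[1][2] = 3 + 1 = 4, A[2][2] + B[2][2] = 4 + -4 = 0) = 0 (attained at k = 2)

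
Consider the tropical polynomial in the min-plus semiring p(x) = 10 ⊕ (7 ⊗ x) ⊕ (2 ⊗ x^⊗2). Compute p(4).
p(4) = 10

A tropical monomial a ⊗ x^⊗i evaluates to a + i · x. Evaluating each term at x = 4:
  Term 0 contributes 10 + 0 · 4 = 10
  Term 1 contributes 7 + 1 · 4 = 11
  Term 2 contributes 2 + 2 · 4 = 10
p(4) = ⊕ of these = min[10, 11, 10] = 10.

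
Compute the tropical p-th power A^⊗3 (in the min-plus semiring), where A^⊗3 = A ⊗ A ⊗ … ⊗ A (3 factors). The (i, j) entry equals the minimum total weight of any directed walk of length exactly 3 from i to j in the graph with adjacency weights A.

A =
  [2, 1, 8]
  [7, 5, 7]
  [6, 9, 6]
A^⊗3 =
  [6, 5, 10]
  [11, 10, 15]
  [10, 9, 14]

Each entry (A^⊗3)_ij equals the minimum over all length-3 walks i = v_0 → v_1 → … → v_3 = j of Σ_t A[v_t][v_{t+1}]. For example, for (i, j) = (0, 2) we minimise over 9 possible intermediate vertex sequences; the minimum is 10, attained along the walk 0 → 0 → 1 → 2.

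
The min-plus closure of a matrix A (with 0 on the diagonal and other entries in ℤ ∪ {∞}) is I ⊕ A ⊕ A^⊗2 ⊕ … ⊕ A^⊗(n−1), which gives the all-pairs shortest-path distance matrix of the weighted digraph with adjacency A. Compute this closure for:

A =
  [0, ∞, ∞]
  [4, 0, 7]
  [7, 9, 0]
Closure =
  [0, ∞, ∞]
  [4, 0, 7]
  [7, 9, 0]

This is the Floyd-Warshall all-pairs shortest-path computation. For each intermediate vertex k = 0, 1, …, 2, update dist[i][j] ← min(dist[i][j], dist[i][k] + dist[k][j]). The final matrix gives, for each (i, j), the minimum total weight of any directed path from i to j (possibly empty when i = j).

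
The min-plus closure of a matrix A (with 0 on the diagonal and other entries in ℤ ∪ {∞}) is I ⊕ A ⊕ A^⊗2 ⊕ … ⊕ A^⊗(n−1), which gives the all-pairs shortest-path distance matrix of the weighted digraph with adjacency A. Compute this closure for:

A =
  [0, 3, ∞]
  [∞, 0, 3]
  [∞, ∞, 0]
Closure =
  [0, 3, 6]
  [∞, 0, 3]
  [∞, ∞, 0]

This is the Floyd-Warshall all-pairs shortest-path computation. For each intermediate vertex k = 0, 1, …, 2, update dist[i][j] ← min(dist[i][j], dist[i][k] + dist[k][j]). The final matrix gives, for each (i, j), the minimum total weight of any directed path from i to j (possibly empty when i = j).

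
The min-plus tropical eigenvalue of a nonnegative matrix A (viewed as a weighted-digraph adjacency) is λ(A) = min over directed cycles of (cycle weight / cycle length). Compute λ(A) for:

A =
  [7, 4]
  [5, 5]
λ(A) = 9/2

Enumerate directed cycles and compute their means (weight / length). Sample:
  cycle 0 → 0: weight = 7, length = 1, mean = 7/1 ≈ 7.000
  cycle 1 → 1: weight = 5, length = 1, mean = 5/1 ≈ 5.000
  cycle 0 → 1 → 0: weight = 9, length = 2, mean = 9/2 ≈ 4.500
  cycle 1 → 0 → 1: weight = 9, length = 2, mean = 9/2 ≈ 4.500
Minimum mean = 4.500, attained e.g. along the cycle 0 → 1 → 0 with weight 9 and length 2. So λ(A) = 9/2 = 9/2.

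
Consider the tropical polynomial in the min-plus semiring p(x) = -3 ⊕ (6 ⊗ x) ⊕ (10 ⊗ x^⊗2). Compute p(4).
p(4) = -3

A tropical monomial a ⊗ x^⊗i evaluates to a + i · x. Evaluating each term at x = 4:
  Term 0 contributes -3 + 0 · 4 = -3
  Term 1 contributes 6 + 1 · 4 = 10
  Term 2 contributes 10 + 2 · 4 = 18
p(4) = ⊕ of these = min[-3, 10, 18] = -3.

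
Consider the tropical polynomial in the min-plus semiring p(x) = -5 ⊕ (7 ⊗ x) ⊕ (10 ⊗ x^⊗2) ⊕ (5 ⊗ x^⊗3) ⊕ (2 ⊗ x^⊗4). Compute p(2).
p(2) = -5

A tropical monomial a ⊗ x^⊗i evaluates to a + i · x. Evaluating each term at x = 2:
  Term 0 contributes -5 + 0 · 2 = -5
  Term 1 contributes 7 + 1 · 2 = 9
  Term 2 contributes 10 + 2 · 2 = 14
  Term 3 contributes 5 + 3 · 2 = 11
  Term 4 contributes 2 + 4 · 2 = 10
p(2) = ⊕ of these = min[-5, 9, 14, 11, 10] = -5.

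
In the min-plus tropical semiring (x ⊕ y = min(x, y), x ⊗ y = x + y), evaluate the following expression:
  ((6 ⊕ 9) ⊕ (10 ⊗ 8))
((6 ⊕ 9) ⊕ (10 ⊗ 8)) = 6

Expand innermost to outermost. Recall ⊕ takes the minimum of its arguments and ⊗ takes their sum. Working out the expression ((6 ⊕ 9) ⊕ (10 ⊗ 8)) gives 6.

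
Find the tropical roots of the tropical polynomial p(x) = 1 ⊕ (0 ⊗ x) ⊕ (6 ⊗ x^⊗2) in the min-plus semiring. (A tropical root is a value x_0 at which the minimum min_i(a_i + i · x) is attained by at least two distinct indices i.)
Roots: {-6, 1}

Each tropical root is a break point of the lower envelope of the lines y = a_i + i · x (there are 3 lines, with slopes 0, 1, ..., 2). Only the lines that attain the minimum somewhere contribute to roots; other lines are dominated. Here the surviving (envelope) indices are i = 2, i = 1, i = 0.
Intersections between consecutive envelope lines give the roots: for adjacent envelope indices i < j the intersection is x = (a_i − a_j) / (j − i). Reading off the sorted break points: {-6, 1}.
Verification: at each break x_0, at least two indices attain the minimum of min_i(a_i + i · x_0).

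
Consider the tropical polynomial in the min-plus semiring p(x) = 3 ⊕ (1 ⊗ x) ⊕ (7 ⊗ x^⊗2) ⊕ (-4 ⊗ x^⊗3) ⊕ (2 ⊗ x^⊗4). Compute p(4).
p(4) = 3

A tropical monomial a ⊗ x^⊗i evaluates to a + i · x. Evaluating each term at x = 4:
  Term 0 contributes 3 + 0 · 4 = 3
  Term 1 contributes 1 + 1 · 4 = 5
  Term 2 contributes 7 + 2 · 4 = 15
  Term 3 contributes -4 + 3 · 4 = 8
  Term 4 contributes 2 + 4 · 4 = 18
p(4) = ⊕ of these = min[3, 5, 15, 8, 18] = 3.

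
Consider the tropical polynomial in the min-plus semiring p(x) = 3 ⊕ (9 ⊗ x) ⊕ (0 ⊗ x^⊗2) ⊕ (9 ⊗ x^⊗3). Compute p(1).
p(1) = 2

A tropical monomial a ⊗ x^⊗i evaluates to a + i · x. Evaluating each term at x = 1:
  Term 0 contributes 3 + 0 · 1 = 3
  Term 1 contributes 9 + 1 · 1 = 10
  Term 2 contributes 0 + 2 · 1 = 2
  Term 3 contributes 9 + 3 · 1 = 12
p(1) = ⊕ of these = min[3, 10, 2, 12] = 2.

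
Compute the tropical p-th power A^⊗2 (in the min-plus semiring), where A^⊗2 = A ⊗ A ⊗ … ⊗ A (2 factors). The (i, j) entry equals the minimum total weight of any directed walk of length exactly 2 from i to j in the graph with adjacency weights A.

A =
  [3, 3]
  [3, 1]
A^⊗2 =
  [6, 4]
  [4, 2]

Each entry (A^⊗2)_ij equals the minimum over all length-2 walks i = v_0 → v_1 → … → v_2 = j of Σ_t A[v_t][v_{t+1}]. For example, for (i, j) = (0, 1) we minimise over 2 possible intermediate vertex sequences; the minimum is 4, attained along the walk 0 → 1 → 1.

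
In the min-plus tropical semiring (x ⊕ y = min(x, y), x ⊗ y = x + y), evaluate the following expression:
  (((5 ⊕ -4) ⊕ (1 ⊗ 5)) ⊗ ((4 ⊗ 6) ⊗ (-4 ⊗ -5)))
(((5 ⊕ -4) ⊕ (1 ⊗ 5)) ⊗ ((4 ⊗ 6) ⊗ (-4 ⊗ -5))) = -3

Expand innermost to outermost. Recall ⊕ takes the minimum of its arguments and ⊗ takes their sum. Working out the expression (((5 ⊕ -4) ⊕ (1 ⊗ 5)) ⊗ ((4 ⊗ 6) ⊗ (-4 ⊗ -5))) gives -3.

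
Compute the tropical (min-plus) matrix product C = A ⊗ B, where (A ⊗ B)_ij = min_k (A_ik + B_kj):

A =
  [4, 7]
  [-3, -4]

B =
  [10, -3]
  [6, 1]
A ⊗ B =
  [13, 1]
  [2, -6]

Apply the min-plus product entry-by-entry:
  C[0][0] = min over k of (A[0][0] + B[0][0] = 4 + 10 = 14, A[0][1] + B[1][0] = 7 + 6 = 13) = 13 (attained at k = 1)
  C[0][1] = min over k of (A[0][0] + B[0][1] = 4 + -3 = 1, A[0][1] + B[1][1] = 7 + 1 = 8) = 1 (attained at k = 0)
  C[1][0] = min over k of (A[1][0] + B[0][0] = -3 + 10 = 7, A[1][1] + B[1][0] = -4 + 6 = 2) = 2 (attained at k = 1)
  C[1][1] = min over k of (A[1][0] + B[0][1] = -3 + -3 = -6, A[1][1] + B[1][1] = -4 + 1 = -3) = -6 (attained at k = 0)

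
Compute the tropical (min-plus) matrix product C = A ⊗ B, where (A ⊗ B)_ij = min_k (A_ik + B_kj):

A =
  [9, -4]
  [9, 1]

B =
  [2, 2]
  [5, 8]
A ⊗ B =
  [1, 4]
  [6, 9]

Apply the min-plus product entry-by-entry:
  C[0][0] = min over k of (A[0][0] + B[0][0] = 9 + 2 = 11, A[0][1] + B[1][0] = -4 + 5 = 1) = 1 (attained at k = 1)
  C[0][1] = min over k of (A[0][0] + B[0][1] = 9 + 2 = 11, A[0][1] + B[1][1] = -4 + 8 = 4) = 4 (attained at k = 1)
  C[1][0] = min over k of (A[1][0] + B[0][0] = 9 + 2 = 11, A[1][1] + B[1][0] = 1 + 5 = 6) = 6 (attained at k = 1)
  C[1][1] = min over k of (A[1][0] + B[0][1] = 9 + 2 = 11, A[1][1] + B[1][1] = 1 + 8 = 9) = 9 (attained at k = 1)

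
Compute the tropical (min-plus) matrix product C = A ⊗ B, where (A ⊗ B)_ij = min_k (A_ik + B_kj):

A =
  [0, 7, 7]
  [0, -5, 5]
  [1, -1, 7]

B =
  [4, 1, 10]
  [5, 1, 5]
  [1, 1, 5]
A ⊗ B =
  [4, 1, 10]
  [0, -4, 0]
  [4, 0, 4]

Apply the min-plus product entry-by-entry:
  C[0][0] = min over k of (A[0][0] + B[0][0] = 0 + 4 = 4, A[0][1] + B[1][0] = 7 + 5 = 12, A[0][2] + B[2][0] = 7 + 1 = 8) = 4 (attained at k = 0)
  C[0][1] = min over k of (A[0][0] + B[0][1] = 0 + 1 = 1, A[0][1] + B[1][1] = 7 + 1 = 8, A[0][2] + B[2][1] = 7 + 1 = 8) = 1 (attained at k = 0)
  C[0][2] = min over k of (A[0][0] + B[0][2] = 0 + 10 = 10, A[0][1] + B[1][2] = 7 + 5 = 12, A[0][2] + B[2][2] = 7 + 5 = 12) = 10 (attained at k = 0)
  C[1][0] = min over k of (A[1][0] + B[0][0] = 0 + 4 = 4, A[1][1] + B[1][0] = -5 + 5 = 0, A[1][2] + B[2][0] = 5 + 1 = 6) = 0 (attained at k = 1)
  C[1][1] = min over k of (A[1][0] + B[0][1] = 0 + 1 = 1, A[1][1] + B[1][1] = -5 + 1 = -4, A[1][2] + B[2][1] = 5 + 1 = 6) = -4 (attained at k = 1)
  C[1][2] = min over k of (A[1][0] + B[0][2] = 0 + 10 = 10, A[1][1] + B[1][2] = -5 + 5 = 0, A[1][2] + B[2][2] = 5 + 5 = 10) = 0 (attained at k = 1)
  C[2][0] = min over k of (A[2][0] + B[0][0] = 1 + 4 = 5, A[2][1] + B[1][0] = -1 + 5 = 4, A[2][2] + B[2][0] = 7 + 1 = 8) = 4 (attained at k = 1)
  C[2][1] = min over k of (A[2][0] + B[0][1] = 1 + 1 = 2, A[2][1] + B[1][1] = -1 + 1 = 0, A[2][2] + B[2][1] = 7 + 1 = 8) = 0 (attained at k = 1)
  C[2][2] = min over k of (A[2][0] + B[0][2] = 1 + 10 = 11, A[2][1] + B[1][2] = -1 + 5 = 4, A[2][2] + B[2][2] = 7 + 5 = 12) = 4 (attained at k = 1)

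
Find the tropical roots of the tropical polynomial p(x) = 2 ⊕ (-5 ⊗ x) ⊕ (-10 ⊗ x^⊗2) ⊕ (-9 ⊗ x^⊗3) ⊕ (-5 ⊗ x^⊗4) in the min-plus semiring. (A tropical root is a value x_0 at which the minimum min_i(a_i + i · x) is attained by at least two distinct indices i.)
Roots: {-4, -1, 5, 7}

Each tropical root is a break point of the lower envelope of the lines y = a_i + i · x (there are 5 lines, with slopes 0, 1, ..., 4). Only the lines that attain the minimum somewhere contribute to roots; other lines are dominated. Here the surviving (envelope) indices are i = 4, i = 3, i = 2, i = 1, i = 0.
Intersections between consecutive envelope lines give the roots: for adjacent envelope indices i < j the intersection is x = (a_i − a_j) / (j − i). Reading off the sorted break points: {-4, -1, 5, 7}.
Verification: at each break x_0, at least two indices attain the minimum of min_i(a_i + i · x_0).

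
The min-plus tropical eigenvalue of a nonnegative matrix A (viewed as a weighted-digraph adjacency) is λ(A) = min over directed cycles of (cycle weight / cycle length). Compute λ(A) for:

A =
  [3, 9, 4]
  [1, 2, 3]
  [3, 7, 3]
λ(A) = 2

Enumerate directed cycles and compute their means (weight / length). Sample:
  cycle 0 → 0: weight = 3, length = 1, mean = 3/1 ≈ 3.000
  cycle 1 → 1: weight = 2, length = 1, mean = 2/1 ≈ 2.000
  cycle 2 → 2: weight = 3, length = 1, mean = 3/1 ≈ 3.000
  cycle 0 → 1 → 0: weight = 10, length = 2, mean = 10/2 ≈ 5.000
  cycle 0 → 2 → 0: weight = 7, length = 2, mean = 7/2 ≈ 3.500
  cycle 1 → 0 → 1: weight = 10, length = 2, mean = 10/2 ≈ 5.000
Minimum mean = 2.000, attained e.g. along the cycle 1 → 1 with weight 2 and length 1. So λ(A) = 2/1 = 2.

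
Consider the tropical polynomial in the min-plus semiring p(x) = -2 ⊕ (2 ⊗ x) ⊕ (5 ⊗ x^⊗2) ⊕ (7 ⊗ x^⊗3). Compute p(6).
p(6) = -2

A tropical monomial a ⊗ x^⊗i evaluates to a + i · x. Evaluating each term at x = 6:
  Term 0 contributes -2 + 0 · 6 = -2
  Term 1 contributes 2 + 1 · 6 = 8
  Term 2 contributes 5 + 2 · 6 = 17
  Term 3 contributes 7 + 3 · 6 = 25
p(6) = ⊕ of these = min[-2, 8, 17, 25] = -2.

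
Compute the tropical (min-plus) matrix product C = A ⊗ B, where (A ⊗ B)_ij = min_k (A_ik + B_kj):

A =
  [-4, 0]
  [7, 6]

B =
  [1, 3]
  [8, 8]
A ⊗ B =
  [-3, -1]
  [8, 10]

Apply the min-plus product entry-by-entry:
  C[0][0] = min over k of (A[0][0] + B[0][0] = -4 + 1 = -3, A[0][1] + B[1][0] = 0 + 8 = 8) = -3 (attained at k = 0)
  C[0][1] = min over k of (A[0][0] + B[0][1] = -4 + 3 = -1, A[0][1] + B[1][1] = 0 + 8 = 8) = -1 (attained at k = 0)
  C[1][0] = min over k of (A[1][0] + B[0][0] = 7 + 1 = 8, A[1][1] + B[1][0] = 6 + 8 = 14) = 8 (attained at k = 0)
  C[1][1] = min over k of (A[1][0] + B[0][1] = 7 + 3 = 10, A[1][1] + B[1][1] = 6 + 8 = 14) = 10 (attained at k = 0)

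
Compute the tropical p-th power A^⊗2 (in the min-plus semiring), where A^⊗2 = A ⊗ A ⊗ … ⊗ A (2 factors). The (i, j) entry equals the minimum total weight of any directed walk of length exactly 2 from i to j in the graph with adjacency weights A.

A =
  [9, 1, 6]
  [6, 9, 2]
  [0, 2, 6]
A^⊗2 =
  [6, 8, 3]
  [2, 4, 8]
  [6, 1, 4]

Each entry (A^⊗2)_ij equals the minimum over all length-2 walks i = v_0 → v_1 → … → v_2 = j of Σ_t A[v_t][v_{t+1}]. For example, for (i, j) = (0, 2) we minimise over 3 possible intermediate vertex sequences; the minimum is 3, attained along the walk 0 → 1 → 2.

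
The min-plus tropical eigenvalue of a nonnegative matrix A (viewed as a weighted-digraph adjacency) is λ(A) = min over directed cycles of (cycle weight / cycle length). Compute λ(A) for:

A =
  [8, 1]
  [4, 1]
λ(A) = 1

Enumerate directed cycles and compute their means (weight / length). Sample:
  cycle 0 → 0: weight = 8, length = 1, mean = 8/1 ≈ 8.000
  cycle 1 → 1: weight = 1, length = 1, mean = 1/1 ≈ 1.000
  cycle 0 → 1 → 0: weight = 5, length = 2, mean = 5/2 ≈ 2.500
  cycle 1 → 0 → 1: weight = 5, length = 2, mean = 5/2 ≈ 2.500
Minimum mean = 1.000, attained e.g. along the cycle 1 → 1 with weight 1 and length 1. So λ(A) = 1/1 = 1.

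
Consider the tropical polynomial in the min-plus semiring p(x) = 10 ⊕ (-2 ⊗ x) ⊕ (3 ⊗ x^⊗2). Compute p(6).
p(6) = 4

A tropical monomial a ⊗ x^⊗i evaluates to a + i · x. Evaluating each term at x = 6:
  Term 0 contributes 10 + 0 · 6 = 10
  Term 1 contributes -2 + 1 · 6 = 4
  Term 2 contributes 3 + 2 · 6 = 15
p(6) = ⊕ of these = min[10, 4, 15] = 4.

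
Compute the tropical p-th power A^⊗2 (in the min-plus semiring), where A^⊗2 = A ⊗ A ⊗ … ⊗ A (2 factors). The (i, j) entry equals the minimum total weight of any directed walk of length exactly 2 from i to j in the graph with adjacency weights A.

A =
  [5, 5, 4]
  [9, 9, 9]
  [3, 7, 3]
A^⊗2 =
  [7, 10, 7]
  [12, 14, 12]
  [6, 8, 6]

Each entry (A^⊗2)_ij equals the minimum over all length-2 walks i = v_0 → v_1 → … → v_2 = j of Σ_t A[v_t][v_{t+1}]. For example, for (i, j) = (0, 2) we minimise over 3 possible intermediate vertex sequences; the minimum is 7, attained along the walk 0 → 2 → 2.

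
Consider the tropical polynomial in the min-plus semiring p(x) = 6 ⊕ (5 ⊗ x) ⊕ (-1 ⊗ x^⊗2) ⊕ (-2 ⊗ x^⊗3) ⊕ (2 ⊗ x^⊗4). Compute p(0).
p(0) = -2

A tropical monomial a ⊗ x^⊗i evaluates to a + i · x. Evaluating each term at x = 0:
  Term 0 contributes 6 + 0 · 0 = 6
  Term 1 contributes 5 + 1 · 0 = 5
  Term 2 contributes -1 + 2 · 0 = -1
  Term 3 contributes -2 + 3 · 0 = -2
  Term 4 contributes 2 + 4 · 0 = 2
p(0) = ⊕ of these = min[6, 5, -1, -2, 2] = -2.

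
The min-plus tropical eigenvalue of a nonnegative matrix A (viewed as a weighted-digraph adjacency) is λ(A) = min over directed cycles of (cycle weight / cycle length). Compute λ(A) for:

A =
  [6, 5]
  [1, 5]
λ(A) = 3

Enumerate directed cycles and compute their means (weight / length). Sample:
  cycle 0 → 0: weight = 6, length = 1, mean = 6/1 ≈ 6.000
  cycle 1 → 1: weight = 5, length = 1, mean = 5/1 ≈ 5.000
  cycle 0 → 1 → 0: weight = 6, length = 2, mean = 6/2 ≈ 3.000
  cycle 1 → 0 → 1: weight = 6, length = 2, mean = 6/2 ≈ 3.000
Minimum mean = 3.000, attained e.g. along the cycle 0 → 1 → 0 with weight 6 and length 2. So λ(A) = 6/2 = 3.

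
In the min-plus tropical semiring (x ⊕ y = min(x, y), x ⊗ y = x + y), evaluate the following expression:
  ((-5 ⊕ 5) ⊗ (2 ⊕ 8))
((-5 ⊕ 5) ⊗ (2 ⊕ 8)) = -3

Expand innermost to outermost. Recall ⊕ takes the minimum of its arguments and ⊗ takes their sum. Working out the expression ((-5 ⊕ 5) ⊗ (2 ⊕ 8)) gives -3.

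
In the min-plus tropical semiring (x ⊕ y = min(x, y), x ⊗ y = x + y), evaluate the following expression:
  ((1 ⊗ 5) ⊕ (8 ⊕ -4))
((1 ⊗ 5) ⊕ (8 ⊕ -4)) = -4

Expand innermost to outermost. Recall ⊕ takes the minimum of its arguments and ⊗ takes their sum. Working out the expression ((1 ⊗ 5) ⊕ (8 ⊕ -4)) gives -4.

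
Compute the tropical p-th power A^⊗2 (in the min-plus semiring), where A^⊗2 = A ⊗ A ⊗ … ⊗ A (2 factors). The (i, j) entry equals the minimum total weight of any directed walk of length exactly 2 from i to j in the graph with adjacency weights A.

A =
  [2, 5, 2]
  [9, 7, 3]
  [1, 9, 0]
A^⊗2 =
  [3, 7, 2]
  [4, 12, 3]
  [1, 6, 0]

Each entry (A^⊗2)_ij equals the minimum over all length-2 walks i = v_0 → v_1 → … → v_2 = j of Σ_t A[v_t][v_{t+1}]. For example, for (i, j) = (0, 2) we minimise over 3 possible intermediate vertex sequences; the minimum is 2, attained along the walk 0 → 2 → 2.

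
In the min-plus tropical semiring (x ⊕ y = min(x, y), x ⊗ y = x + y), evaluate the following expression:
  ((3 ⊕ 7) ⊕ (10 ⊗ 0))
((3 ⊕ 7) ⊕ (10 ⊗ 0)) = 3

Expand innermost to outermost. Recall ⊕ takes the minimum of its arguments and ⊗ takes their sum. Working out the expression ((3 ⊕ 7) ⊕ (10 ⊗ 0)) gives 3.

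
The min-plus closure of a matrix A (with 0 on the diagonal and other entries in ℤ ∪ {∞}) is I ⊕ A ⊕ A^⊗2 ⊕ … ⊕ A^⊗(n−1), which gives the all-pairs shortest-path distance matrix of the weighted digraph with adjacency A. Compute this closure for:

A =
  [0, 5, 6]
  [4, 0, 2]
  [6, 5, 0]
Closure =
  [0, 5, 6]
  [4, 0, 2]
  [6, 5, 0]

This is the Floyd-Warshall all-pairs shortest-path computation. For each intermediate vertex k = 0, 1, …, 2, update dist[i][j] ← min(dist[i][j], dist[i][k] + dist[k][j]). The final matrix gives, for each (i, j), the minimum total weight of any directed path from i to j (possibly empty when i = j).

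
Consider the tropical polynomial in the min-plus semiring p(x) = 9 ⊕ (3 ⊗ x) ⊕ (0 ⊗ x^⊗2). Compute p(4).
p(4) = 7

A tropical monomial a ⊗ x^⊗i evaluates to a + i · x. Evaluating each term at x = 4:
  Term 0 contributes 9 + 0 · 4 = 9
  Term 1 contributes 3 + 1 · 4 = 7
  Term 2 contributes 0 + 2 · 4 = 8
p(4) = ⊕ of these = min[9, 7, 8] = 7.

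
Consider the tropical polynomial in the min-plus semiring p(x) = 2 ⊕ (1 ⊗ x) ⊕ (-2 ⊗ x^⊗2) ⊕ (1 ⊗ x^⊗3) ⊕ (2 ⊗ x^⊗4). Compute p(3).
p(3) = 2

A tropical monomial a ⊗ x^⊗i evaluates to a + i · x. Evaluating each term at x = 3:
  Term 0 contributes 2 + 0 · 3 = 2
  Term 1 contributes 1 + 1 · 3 = 4
  Term 2 contributes -2 + 2 · 3 = 4
  Term 3 contributes 1 + 3 · 3 = 10
  Term 4 contributes 2 + 4 · 3 = 14
p(3) = ⊕ of these = min[2, 4, 4, 10, 14] = 2.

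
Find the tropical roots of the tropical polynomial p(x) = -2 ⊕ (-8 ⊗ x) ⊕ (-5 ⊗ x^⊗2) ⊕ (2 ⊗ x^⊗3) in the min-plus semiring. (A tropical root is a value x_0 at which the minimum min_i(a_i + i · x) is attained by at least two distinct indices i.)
Roots: {-7, -3, 6}

Each tropical root is a break point of the lower envelope of the lines y = a_i + i · x (there are 4 lines, with slopes 0, 1, ..., 3). Only the lines that attain the minimum somewhere contribute to roots; other lines are dominated. Here the surviving (envelope) indices are i = 3, i = 2, i = 1, i = 0.
Intersections between consecutive envelope lines give the roots: for adjacent envelope indices i < j the intersection is x = (a_i − a_j) / (j − i). Reading off the sorted break points: {-7, -3, 6}.
Verification: at each break x_0, at least two indices attain the minimum of min_i(a_i + i · x_0).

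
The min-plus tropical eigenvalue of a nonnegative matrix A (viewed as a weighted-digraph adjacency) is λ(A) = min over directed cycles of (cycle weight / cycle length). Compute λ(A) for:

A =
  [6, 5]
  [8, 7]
λ(A) = 6

Enumerate directed cycles and compute their means (weight / length). Sample:
  cycle 0 → 0: weight = 6, length = 1, mean = 6/1 ≈ 6.000
  cycle 1 → 1: weight = 7, length = 1, mean = 7/1 ≈ 7.000
  cycle 0 → 1 → 0: weight = 13, length = 2, mean = 13/2 ≈ 6.500
  cycle 1 → 0 → 1: weight = 13, length = 2, mean = 13/2 ≈ 6.500
Minimum mean = 6.000, attained e.g. along the cycle 0 → 0 with weight 6 and length 1. So λ(A) = 6/1 = 6.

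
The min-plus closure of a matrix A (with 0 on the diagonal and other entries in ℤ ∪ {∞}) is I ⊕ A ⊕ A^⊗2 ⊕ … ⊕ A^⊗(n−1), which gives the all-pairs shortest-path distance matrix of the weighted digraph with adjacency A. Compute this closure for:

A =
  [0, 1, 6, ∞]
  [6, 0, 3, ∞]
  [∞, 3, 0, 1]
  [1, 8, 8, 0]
Closure =
  [0, 1, 4, 5]
  [5, 0, 3, 4]
  [2, 3, 0, 1]
  [1, 2, 5, 0]

This is the Floyd-Warshall all-pairs shortest-path computation. For each intermediate vertex k = 0, 1, …, 3, update dist[i][j] ← min(dist[i][j], dist[i][k] + dist[k][j]). The final matrix gives, for each (i, j), the minimum total weight of any directed path from i to j (possibly empty when i = j).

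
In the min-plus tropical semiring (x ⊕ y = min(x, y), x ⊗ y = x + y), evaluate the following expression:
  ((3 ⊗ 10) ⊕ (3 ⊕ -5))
((3 ⊗ 10) ⊕ (3 ⊕ -5)) = -5

Expand innermost to outermost. Recall ⊕ takes the minimum of its arguments and ⊗ takes their sum. Working out the expression ((3 ⊗ 10) ⊕ (3 ⊕ -5)) gives -5.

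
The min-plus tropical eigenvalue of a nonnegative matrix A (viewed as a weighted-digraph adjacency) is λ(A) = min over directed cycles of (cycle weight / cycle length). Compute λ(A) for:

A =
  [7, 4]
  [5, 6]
λ(A) = 9/2

Enumerate directed cycles and compute their means (weight / length). Sample:
  cycle 0 → 0: weight = 7, length = 1, mean = 7/1 ≈ 7.000
  cycle 1 → 1: weight = 6, length = 1, mean = 6/1 ≈ 6.000
  cycle 0 → 1 → 0: weight = 9, length = 2, mean = 9/2 ≈ 4.500
  cycle 1 → 0 → 1: weight = 9, length = 2, mean = 9/2 ≈ 4.500
Minimum mean = 4.500, attained e.g. along the cycle 0 → 1 → 0 with weight 9 and length 2. So λ(A) = 9/2 = 9/2.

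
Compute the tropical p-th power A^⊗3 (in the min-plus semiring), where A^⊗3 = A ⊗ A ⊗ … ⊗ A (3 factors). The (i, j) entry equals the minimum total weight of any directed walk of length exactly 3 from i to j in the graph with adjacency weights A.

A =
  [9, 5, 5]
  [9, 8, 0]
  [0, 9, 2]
A^⊗3 =
  [5, 10, 7]
  [2, 5, 4]
  [4, 7, 5]

Each entry (A^⊗3)_ij equals the minimum over all length-3 walks i = v_0 → v_1 → … → v_3 = j of Σ_t A[v_t][v_{t+1}]. For example, for (i, j) = (0, 2) we minimise over 9 possible intermediate vertex sequences; the minimum is 7, attained along the walk 0 → 1 → 2 → 2.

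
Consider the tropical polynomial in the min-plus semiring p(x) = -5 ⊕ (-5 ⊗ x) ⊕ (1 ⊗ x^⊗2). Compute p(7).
p(7) = -5

A tropical monomial a ⊗ x^⊗i evaluates to a + i · x. Evaluating each term at x = 7:
  Term 0 contributes -5 + 0 · 7 = -5
  Term 1 contributes -5 + 1 · 7 = 2
  Term 2 contributes 1 + 2 · 7 = 15
p(7) = ⊕ of these = min[-5, 2, 15] = -5.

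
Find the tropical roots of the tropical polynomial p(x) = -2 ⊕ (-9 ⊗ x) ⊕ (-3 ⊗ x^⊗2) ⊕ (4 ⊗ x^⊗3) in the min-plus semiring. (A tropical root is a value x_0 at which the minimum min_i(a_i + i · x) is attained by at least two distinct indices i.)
Roots: {-7, -6, 7}

Each tropical root is a break point of the lower envelope of the lines y = a_i + i · x (there are 4 lines, with slopes 0, 1, ..., 3). Only the lines that attain the minimum somewhere contribute to roots; other lines are dominated. Here the surviving (envelope) indices are i = 3, i = 2, i = 1, i = 0.
Intersections between consecutive envelope lines give the roots: for adjacent envelope indices i < j the intersection is x = (a_i − a_j) / (j − i). Reading off the sorted break points: {-7, -6, 7}.
Verification: at each break x_0, at least two indices attain the minimum of min_i(a_i + i · x_0).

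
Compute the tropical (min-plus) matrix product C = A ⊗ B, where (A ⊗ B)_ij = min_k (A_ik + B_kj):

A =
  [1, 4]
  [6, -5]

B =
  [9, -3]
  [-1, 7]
A ⊗ B =
  [3, -2]
  [-6, 2]

Apply the min-plus product entry-by-entry:
  C[0][0] = min over k of (A[0][0] + B[0][0] = 1 + 9 = 10, A[0][1] + B[1][0] = 4 + -1 = 3) = 3 (attained at k = 1)
  C[0][1] = min over k of (A[0][0] + B[0][1] = 1 + -3 = -2, A[0][1] + B[1][1] = 4 + 7 = 11) = -2 (attained at k = 0)
  C[1][0] = min over k of (A[1][0] + B[0][0] = 6 + 9 = 15, A[1][1] + B[1][0] = -5 + -1 = -6) = -6 (attained at k = 1)
  C[1][1] = min over k of (A[1][0] + B[0][1] = 6 + -3 = 3, A[1][1] + B[1][1] = -5 + 7 = 2) = 2 (attained at k = 1)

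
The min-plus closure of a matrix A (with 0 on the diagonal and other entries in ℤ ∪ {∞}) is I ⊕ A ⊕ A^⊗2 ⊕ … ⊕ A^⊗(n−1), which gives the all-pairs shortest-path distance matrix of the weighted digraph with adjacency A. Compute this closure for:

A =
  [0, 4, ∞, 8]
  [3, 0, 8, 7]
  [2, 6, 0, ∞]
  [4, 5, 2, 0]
Closure =
  [0, 4, 10, 8]
  [3, 0, 8, 7]
  [2, 6, 0, 10]
  [4, 5, 2, 0]

This is the Floyd-Warshall all-pairs shortest-path computation. For each intermediate vertex k = 0, 1, …, 3, update dist[i][j] ← min(dist[i][j], dist[i][k] + dist[k][j]). The final matrix gives, for each (i, j), the minimum total weight of any directed path from i to j (possibly empty when i = j).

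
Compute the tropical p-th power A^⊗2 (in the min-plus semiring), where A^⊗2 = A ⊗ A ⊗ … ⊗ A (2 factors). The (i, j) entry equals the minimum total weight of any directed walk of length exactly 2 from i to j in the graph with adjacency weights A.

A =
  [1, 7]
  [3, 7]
A^⊗2 =
  [2, 8]
  [4, 10]

Each entry (A^⊗2)_ij equals the minimum over all length-2 walks i = v_0 → v_1 → … → v_2 = j of Σ_t A[v_t][v_{t+1}]. For example, for (i, j) = (0, 1) we minimise over 2 possible intermediate vertex sequences; the minimum is 8, attained along the walk 0 → 0 → 1.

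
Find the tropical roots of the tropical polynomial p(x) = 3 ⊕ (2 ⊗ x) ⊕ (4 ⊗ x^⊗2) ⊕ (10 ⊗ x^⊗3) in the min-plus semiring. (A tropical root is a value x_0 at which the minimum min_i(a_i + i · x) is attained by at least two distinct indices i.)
Roots: {-6, -2, 1}

Each tropical root is a break point of the lower envelope of the lines y = a_i + i · x (there are 4 lines, with slopes 0, 1, ..., 3). Only the lines that attain the minimum somewhere contribute to roots; other lines are dominated. Here the surviving (envelope) indices are i = 3, i = 2, i = 1, i = 0.
Intersections between consecutive envelope lines give the roots: for adjacent envelope indices i < j the intersection is x = (a_i − a_j) / (j − i). Reading off the sorted break points: {-6, -2, 1}.
Verification: at each break x_0, at least two indices attain the minimum of min_i(a_i + i · x_0).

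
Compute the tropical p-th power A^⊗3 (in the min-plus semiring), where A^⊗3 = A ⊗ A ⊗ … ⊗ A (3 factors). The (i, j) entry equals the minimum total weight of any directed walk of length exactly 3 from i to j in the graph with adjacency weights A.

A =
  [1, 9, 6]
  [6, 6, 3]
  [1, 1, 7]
A^⊗3 =
  [3, 8, 8]
  [5, 10, 7]
  [3, 5, 8]

Each entry (A^⊗3)_ij equals the minimum over all length-3 walks i = v_0 → v_1 → … → v_3 = j of Σ_t A[v_t][v_{t+1}]. For example, for (i, j) = (0, 2) we minimise over 9 possible intermediate vertex sequences; the minimum is 8, attained along the walk 0 → 0 → 0 → 2.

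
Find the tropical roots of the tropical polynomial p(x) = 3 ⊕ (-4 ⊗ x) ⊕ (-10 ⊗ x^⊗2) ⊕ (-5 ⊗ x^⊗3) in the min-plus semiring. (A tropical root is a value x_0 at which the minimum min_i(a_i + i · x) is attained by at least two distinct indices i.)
Roots: {-5, 6, 7}

Each tropical root is a break point of the lower envelope of the lines y = a_i + i · x (there are 4 lines, with slopes 0, 1, ..., 3). Only the lines that attain the minimum somewhere contribute to roots; other lines are dominated. Here the surviving (envelope) indices are i = 3, i = 2, i = 1, i = 0.
Intersections between consecutive envelope lines give the roots: for adjacent envelope indices i < j the intersection is x = (a_i − a_j) / (j − i). Reading off the sorted break points: {-5, 6, 7}.
Verification: at each break x_0, at least two indices attain the minimum of min_i(a_i + i · x_0).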